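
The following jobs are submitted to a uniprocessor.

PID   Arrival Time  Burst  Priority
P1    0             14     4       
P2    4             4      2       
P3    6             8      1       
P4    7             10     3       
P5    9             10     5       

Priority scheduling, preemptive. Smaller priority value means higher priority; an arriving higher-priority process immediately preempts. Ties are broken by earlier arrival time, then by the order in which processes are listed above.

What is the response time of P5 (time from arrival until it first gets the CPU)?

27

Schedule: | P1 0-4 | P2 4-6 | P3 6-14 | P2 14-16 | P4 16-26 | P1 26-36 | P5 36-46 |
Completion: P1=36  P2=16  P3=14  P4=26  P5=46
Turnaround (C−A): P1=36  P2=12  P3=8  P4=19  P5=37
Response(P5) = first start − arrival = 36 − 9 = 27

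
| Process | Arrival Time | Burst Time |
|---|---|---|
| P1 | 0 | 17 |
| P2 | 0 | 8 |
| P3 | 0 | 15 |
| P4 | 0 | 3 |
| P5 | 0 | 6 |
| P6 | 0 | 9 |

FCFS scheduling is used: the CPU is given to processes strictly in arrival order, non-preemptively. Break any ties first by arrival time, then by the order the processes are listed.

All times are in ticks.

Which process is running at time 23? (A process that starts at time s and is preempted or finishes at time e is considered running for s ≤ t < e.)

Schedule: | P1 0-17 | P2 17-25 | P3 25-40 | P4 40-43 | P5 43-49 | P6 49-58 |
Completion: P1=17  P2=25  P3=40  P4=43  P5=49  P6=58
Turnaround (C−A): P1=17  P2=25  P3=40  P4=43  P5=49  P6=58

P2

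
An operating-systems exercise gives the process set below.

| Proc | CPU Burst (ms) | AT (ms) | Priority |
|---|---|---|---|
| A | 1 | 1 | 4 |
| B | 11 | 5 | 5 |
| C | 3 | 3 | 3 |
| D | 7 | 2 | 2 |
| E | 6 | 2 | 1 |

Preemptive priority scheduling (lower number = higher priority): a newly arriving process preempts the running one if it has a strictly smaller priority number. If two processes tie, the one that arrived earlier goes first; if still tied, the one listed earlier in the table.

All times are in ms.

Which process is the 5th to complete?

B

Timeline: | idle 0-1 | A 1-2 | E 2-8 | D 8-15 | C 15-18 | B 18-29 |
Completion: A=2  B=29  C=18  D=15  E=8
Turnaround (C−A): A=1  B=24  C=15  D=13  E=6
Finish order: A → E → D → C → B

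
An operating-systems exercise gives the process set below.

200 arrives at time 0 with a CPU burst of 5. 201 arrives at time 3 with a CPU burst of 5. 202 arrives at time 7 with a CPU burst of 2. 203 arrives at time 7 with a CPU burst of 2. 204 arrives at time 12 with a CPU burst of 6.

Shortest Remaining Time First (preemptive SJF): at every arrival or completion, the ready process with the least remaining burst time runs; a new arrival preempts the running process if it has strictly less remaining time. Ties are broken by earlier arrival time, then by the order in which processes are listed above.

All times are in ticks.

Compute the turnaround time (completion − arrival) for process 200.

Timeline: | 200 0-5 | 201 5-7 | 202 7-9 | 203 9-11 | 201 11-14 | 204 14-20 |
Completion: 200=5  201=14  202=9  203=11  204=20
Turnaround (C−A): 200=5  201=11  202=2  203=4  204=8
Turnaround(200) = completion − arrival = 5 − 0 = 5

5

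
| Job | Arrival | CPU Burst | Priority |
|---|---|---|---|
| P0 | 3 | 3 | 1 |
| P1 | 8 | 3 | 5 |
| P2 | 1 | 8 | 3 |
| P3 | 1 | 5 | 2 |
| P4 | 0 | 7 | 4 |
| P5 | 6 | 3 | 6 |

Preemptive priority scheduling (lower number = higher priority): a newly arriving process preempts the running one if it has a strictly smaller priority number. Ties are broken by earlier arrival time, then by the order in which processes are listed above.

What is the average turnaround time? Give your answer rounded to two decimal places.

15.17

Gantt: | P4 0-1 | P3 1-3 | P0 3-6 | P3 6-9 | P2 9-17 | P4 17-23 | P1 23-26 | P5 26-29 |
Completion: P0=6  P1=26  P2=17  P3=9  P4=23  P5=29
Turnaround (C−A): P0=3  P1=18  P2=16  P3=8  P4=23  P5=23
Turnaround times: P0=3, P1=18, P2=16, P3=8, P4=23, P5=23
Average turnaround = (3+18+16+8+23+23) / 6 = 91/6 = 15.17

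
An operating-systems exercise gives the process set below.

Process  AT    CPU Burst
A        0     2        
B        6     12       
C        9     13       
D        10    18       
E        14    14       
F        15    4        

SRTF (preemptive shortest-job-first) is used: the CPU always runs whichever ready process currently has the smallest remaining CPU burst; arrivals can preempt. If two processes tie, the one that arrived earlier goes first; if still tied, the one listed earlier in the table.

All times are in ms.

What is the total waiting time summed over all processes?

Schedule: | A 0-2 | idle 2-6 | B 6-18 | F 18-22 | C 22-35 | E 35-49 | D 49-67 |
Completion: A=2  B=18  C=35  D=67  E=49  F=22
Turnaround (C−A): A=2  B=12  C=26  D=57  E=35  F=7
Waiting = turnaround − burst: A=0, B=0, C=13, D=39, E=21, F=3
Total waiting = 0 + 0 + 13 + 39 + 21 + 3 = 76

76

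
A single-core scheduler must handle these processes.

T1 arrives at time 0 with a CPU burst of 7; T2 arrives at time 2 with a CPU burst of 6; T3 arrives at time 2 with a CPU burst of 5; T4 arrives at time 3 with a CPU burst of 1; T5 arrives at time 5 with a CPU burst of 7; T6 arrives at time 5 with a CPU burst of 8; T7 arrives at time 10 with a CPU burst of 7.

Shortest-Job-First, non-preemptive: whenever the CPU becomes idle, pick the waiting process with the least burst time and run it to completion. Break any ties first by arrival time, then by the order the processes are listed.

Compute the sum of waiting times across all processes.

79

Schedule: | T1 0-7 | T4 7-8 | T3 8-13 | T2 13-19 | T5 19-26 | T7 26-33 | T6 33-41 |
Completion: T1=7  T2=19  T3=13  T4=8  T5=26  T6=41  T7=33
Waiting = turnaround − burst: T1=0, T2=11, T3=6, T4=4, T5=14, T6=28, T7=16
Total waiting = 0 + 11 + 6 + 4 + 14 + 28 + 16 = 79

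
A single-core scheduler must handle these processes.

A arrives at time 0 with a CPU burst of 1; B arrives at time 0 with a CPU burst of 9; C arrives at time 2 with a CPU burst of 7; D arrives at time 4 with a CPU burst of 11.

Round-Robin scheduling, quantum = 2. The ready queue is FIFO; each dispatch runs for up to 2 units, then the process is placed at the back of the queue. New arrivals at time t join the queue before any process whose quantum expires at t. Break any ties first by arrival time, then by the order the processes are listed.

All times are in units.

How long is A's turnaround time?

Timeline: | A 0-1 | B 1-3 | C 3-5 | B 5-7 | D 7-9 | C 9-11 | B 11-13 | D 13-15 | C 15-17 | B 17-19 | D 19-21 | C 21-22 | B 22-23 | D 23-28 |
Completion: A=1  B=23  C=22  D=28
Turnaround (C−A): A=1  B=23  C=20  D=24
Turnaround(A) = completion − arrival = 1 − 0 = 1

1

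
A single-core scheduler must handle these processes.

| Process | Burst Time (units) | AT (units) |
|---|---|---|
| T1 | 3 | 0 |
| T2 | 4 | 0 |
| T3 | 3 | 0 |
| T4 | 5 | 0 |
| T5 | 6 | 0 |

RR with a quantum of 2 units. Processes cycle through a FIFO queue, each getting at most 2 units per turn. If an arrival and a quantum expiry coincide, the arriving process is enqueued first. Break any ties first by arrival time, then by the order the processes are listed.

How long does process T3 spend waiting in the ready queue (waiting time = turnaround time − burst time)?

11

Timeline: | T1 0-2 | T2 2-4 | T3 4-6 | T4 6-8 | T5 8-10 | T1 10-11 | T2 11-13 | T3 13-14 | T4 14-16 | T5 16-18 | T4 18-19 | T5 19-21 |
Completion: T1=11  T2=13  T3=14  T4=19  T5=21
Turnaround (C−A): T1=11  T2=13  T3=14  T4=19  T5=21
Waiting(T3) = turnaround − burst = 14 − 3 = 11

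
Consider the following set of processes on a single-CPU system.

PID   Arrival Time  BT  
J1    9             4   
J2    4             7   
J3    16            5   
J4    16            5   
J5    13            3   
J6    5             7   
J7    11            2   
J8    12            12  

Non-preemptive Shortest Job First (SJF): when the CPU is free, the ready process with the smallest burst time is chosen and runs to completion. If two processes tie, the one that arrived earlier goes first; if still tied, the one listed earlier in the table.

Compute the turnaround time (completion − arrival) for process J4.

14

Gantt: | idle 0-4 | J2 4-11 | J7 11-13 | J5 13-16 | J1 16-20 | J3 20-25 | J4 25-30 | J6 30-37 | J8 37-49 |
Completion: J1=20  J2=11  J3=25  J4=30  J5=16  J6=37  J7=13  J8=49
Turnaround (C−A): J1=11  J2=7  J3=9  J4=14  J5=3  J6=32  J7=2  J8=37
Turnaround(J4) = completion − arrival = 30 − 16 = 14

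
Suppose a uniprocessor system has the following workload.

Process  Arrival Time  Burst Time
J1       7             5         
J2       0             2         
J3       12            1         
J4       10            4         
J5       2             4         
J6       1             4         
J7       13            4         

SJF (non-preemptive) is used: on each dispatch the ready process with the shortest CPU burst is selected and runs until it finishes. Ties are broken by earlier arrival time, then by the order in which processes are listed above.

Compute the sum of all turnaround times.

Gantt: | J2 0-2 | J6 2-6 | J5 6-10 | J4 10-14 | J3 14-15 | J7 15-19 | J1 19-24 |
Completion: J1=24  J2=2  J3=15  J4=14  J5=10  J6=6  J7=19
Turnaround = completion − arrival: J1=17, J2=2, J3=3, J4=4, J5=8, J6=5, J7=6
Total turnaround = 17 + 2 + 3 + 4 + 8 + 5 + 6 = 45

45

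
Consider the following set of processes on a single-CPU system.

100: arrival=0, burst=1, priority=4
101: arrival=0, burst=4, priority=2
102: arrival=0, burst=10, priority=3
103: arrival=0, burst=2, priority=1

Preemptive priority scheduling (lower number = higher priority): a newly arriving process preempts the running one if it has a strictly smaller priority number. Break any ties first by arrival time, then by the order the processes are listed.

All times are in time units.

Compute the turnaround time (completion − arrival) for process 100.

17

Timeline: | 103 0-2 | 101 2-6 | 102 6-16 | 100 16-17 |
Completion: 100=17  101=6  102=16  103=2
Turnaround(100) = completion − arrival = 17 − 0 = 17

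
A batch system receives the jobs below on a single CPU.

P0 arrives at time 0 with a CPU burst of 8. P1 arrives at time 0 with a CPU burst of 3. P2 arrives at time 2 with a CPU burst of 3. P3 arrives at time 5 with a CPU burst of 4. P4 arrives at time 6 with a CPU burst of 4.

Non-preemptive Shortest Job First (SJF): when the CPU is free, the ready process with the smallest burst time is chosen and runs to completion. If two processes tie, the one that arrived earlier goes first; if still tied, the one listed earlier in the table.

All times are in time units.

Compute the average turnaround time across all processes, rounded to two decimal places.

8.40

Gantt: | P1 0-3 | P2 3-6 | P3 6-10 | P4 10-14 | P0 14-22 |
Completion: P0=22  P1=3  P2=6  P3=10  P4=14
Turnaround times: P0=22, P1=3, P2=4, P3=5, P4=8
Average turnaround = (22+3+4+5+8) / 5 = 42/5 = 8.40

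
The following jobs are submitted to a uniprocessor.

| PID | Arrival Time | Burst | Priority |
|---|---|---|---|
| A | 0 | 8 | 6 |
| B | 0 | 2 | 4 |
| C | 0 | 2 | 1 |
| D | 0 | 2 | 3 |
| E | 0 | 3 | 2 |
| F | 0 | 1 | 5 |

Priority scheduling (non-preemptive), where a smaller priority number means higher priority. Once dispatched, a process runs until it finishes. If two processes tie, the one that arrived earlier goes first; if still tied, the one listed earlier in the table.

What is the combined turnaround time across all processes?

Gantt: | C 0-2 | E 2-5 | D 5-7 | B 7-9 | F 9-10 | A 10-18 |
Completion: A=18  B=9  C=2  D=7  E=5  F=10
Turnaround (C−A): A=18  B=9  C=2  D=7  E=5  F=10
Turnaround = completion − arrival: A=18, B=9, C=2, D=7, E=5, F=10
Total turnaround = 18 + 9 + 2 + 7 + 5 + 10 = 51

51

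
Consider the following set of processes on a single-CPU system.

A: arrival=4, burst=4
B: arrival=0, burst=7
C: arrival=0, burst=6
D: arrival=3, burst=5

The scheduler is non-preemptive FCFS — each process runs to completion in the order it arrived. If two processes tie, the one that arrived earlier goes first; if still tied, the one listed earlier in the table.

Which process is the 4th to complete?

A

Schedule: | B 0-7 | C 7-13 | D 13-18 | A 18-22 |
Completion: A=22  B=7  C=13  D=18
Finish order: B → C → D → A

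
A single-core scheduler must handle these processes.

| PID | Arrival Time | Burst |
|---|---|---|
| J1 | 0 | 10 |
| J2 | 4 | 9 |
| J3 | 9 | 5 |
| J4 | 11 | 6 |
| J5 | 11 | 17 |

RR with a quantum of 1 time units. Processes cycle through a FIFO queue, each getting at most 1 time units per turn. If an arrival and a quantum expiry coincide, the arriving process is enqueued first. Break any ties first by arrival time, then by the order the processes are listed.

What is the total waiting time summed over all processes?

Gantt: | J1 0-4 | J2 4-5 | J1 5-6 | J2 6-7 | J1 7-8 | J2 8-9 | J1 9-10 | J3 10-11 | J2 11-12 | J1 12-13 | J4 13-14 | J5 14-15 | J3 15-16 | J2 16-17 | J1 17-18 | J4 18-19 | J5 19-20 | J3 20-21 | J2 21-22 | J1 22-23 | J4 23-24 | J5 24-25 | J3 25-26 | J2 26-27 | J4 27-28 | J5 28-29 | J3 29-30 | J2 30-31 | J4 31-32 | J5 32-33 | J2 33-34 | J4 34-35 | J5 35-47 |
Completion: J1=23  J2=34  J3=30  J4=35  J5=47
Turnaround (C−A): J1=23  J2=30  J3=21  J4=24  J5=36
Waiting = turnaround − burst: J1=13, J2=21, J3=16, J4=18, J5=19
Total waiting = 13 + 21 + 16 + 18 + 19 = 87

87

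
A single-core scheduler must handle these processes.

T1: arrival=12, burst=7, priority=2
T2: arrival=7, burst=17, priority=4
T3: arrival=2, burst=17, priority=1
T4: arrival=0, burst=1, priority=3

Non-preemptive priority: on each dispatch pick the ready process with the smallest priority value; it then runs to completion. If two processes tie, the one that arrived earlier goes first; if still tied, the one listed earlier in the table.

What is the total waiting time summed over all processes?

26

Schedule: | T4 0-1 | idle 1-2 | T3 2-19 | T1 19-26 | T2 26-43 |
Completion: T1=26  T2=43  T3=19  T4=1
Waiting = turnaround − burst: T1=7, T2=19, T3=0, T4=0
Total waiting = 7 + 19 + 0 + 0 = 26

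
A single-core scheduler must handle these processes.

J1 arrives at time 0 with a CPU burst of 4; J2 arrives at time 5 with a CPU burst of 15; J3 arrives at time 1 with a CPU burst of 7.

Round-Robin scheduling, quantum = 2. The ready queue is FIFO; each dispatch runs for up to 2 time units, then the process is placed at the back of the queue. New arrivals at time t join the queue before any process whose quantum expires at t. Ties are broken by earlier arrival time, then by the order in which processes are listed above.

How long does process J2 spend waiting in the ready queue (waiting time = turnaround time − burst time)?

6

Gantt: | J1 0-2 | J3 2-4 | J1 4-6 | J3 6-8 | J2 8-10 | J3 10-12 | J2 12-14 | J3 14-15 | J2 15-26 |
Completion: J1=6  J2=26  J3=15
Turnaround (C−A): J1=6  J2=21  J3=14
Waiting(J2) = turnaround − burst = 21 − 15 = 6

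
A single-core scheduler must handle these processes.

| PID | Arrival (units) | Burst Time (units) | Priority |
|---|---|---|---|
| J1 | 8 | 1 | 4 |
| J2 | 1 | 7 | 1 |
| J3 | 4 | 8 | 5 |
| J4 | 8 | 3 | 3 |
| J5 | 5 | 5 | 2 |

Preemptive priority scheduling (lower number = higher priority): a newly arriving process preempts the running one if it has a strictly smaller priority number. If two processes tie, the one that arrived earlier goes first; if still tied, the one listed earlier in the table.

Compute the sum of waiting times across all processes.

Gantt: | idle 0-1 | J2 1-8 | J5 8-13 | J4 13-16 | J1 16-17 | J3 17-25 |
Completion: J1=17  J2=8  J3=25  J4=16  J5=13
Turnaround (C−A): J1=9  J2=7  J3=21  J4=8  J5=8
Waiting = turnaround − burst: J1=8, J2=0, J3=13, J4=5, J5=3
Total waiting = 8 + 0 + 13 + 5 + 3 = 29

29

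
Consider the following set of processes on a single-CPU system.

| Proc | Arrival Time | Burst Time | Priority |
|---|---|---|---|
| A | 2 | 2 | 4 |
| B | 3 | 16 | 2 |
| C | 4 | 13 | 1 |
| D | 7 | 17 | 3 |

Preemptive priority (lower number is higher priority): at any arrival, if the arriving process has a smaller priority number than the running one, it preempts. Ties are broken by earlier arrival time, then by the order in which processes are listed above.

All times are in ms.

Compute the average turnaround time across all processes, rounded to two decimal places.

33.00

Schedule: | idle 0-2 | A 2-3 | B 3-4 | C 4-17 | B 17-32 | D 32-49 | A 49-50 |
Completion: A=50  B=32  C=17  D=49
Turnaround (C−A): A=48  B=29  C=13  D=42
Turnaround times: A=48, B=29, C=13, D=42
Average turnaround = (48+29+13+42) / 4 = 132/4 = 33.00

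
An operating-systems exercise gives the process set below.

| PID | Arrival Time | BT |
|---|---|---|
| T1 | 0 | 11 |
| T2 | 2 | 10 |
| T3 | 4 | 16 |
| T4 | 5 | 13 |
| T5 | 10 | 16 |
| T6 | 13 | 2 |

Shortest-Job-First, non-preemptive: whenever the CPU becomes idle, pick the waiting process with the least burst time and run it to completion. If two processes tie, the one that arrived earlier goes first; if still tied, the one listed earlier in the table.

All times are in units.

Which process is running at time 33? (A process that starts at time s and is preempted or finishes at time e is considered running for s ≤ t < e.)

T4

Gantt: | T1 0-11 | T2 11-21 | T6 21-23 | T4 23-36 | T3 36-52 | T5 52-68 |
Completion: T1=11  T2=21  T3=52  T4=36  T5=68  T6=23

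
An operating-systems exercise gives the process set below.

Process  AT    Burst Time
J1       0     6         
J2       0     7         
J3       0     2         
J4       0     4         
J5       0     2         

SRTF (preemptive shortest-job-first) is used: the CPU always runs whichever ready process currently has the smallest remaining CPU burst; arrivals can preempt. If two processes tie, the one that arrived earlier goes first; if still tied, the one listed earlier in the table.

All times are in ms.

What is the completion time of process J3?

2

Gantt: | J3 0-2 | J5 2-4 | J4 4-8 | J1 8-14 | J2 14-21 |
Completion: J1=14  J2=21  J3=2  J4=8  J5=4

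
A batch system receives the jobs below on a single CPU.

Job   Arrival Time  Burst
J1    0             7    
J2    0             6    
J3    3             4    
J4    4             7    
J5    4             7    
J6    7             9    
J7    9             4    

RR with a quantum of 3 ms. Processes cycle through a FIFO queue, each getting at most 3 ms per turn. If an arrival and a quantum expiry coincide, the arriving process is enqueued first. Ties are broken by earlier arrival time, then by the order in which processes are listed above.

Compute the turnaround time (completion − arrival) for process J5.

Timeline: | J1 0-3 | J2 3-6 | J3 6-9 | J1 9-12 | J4 12-15 | J5 15-18 | J2 18-21 | J6 21-24 | J7 24-27 | J3 27-28 | J1 28-29 | J4 29-32 | J5 32-35 | J6 35-38 | J7 38-39 | J4 39-40 | J5 40-41 | J6 41-44 |
Completion: J1=29  J2=21  J3=28  J4=40  J5=41  J6=44  J7=39
Turnaround (C−A): J1=29  J2=21  J3=25  J4=36  J5=37  J6=37  J7=30
Turnaround(J5) = completion − arrival = 41 − 4 = 37

37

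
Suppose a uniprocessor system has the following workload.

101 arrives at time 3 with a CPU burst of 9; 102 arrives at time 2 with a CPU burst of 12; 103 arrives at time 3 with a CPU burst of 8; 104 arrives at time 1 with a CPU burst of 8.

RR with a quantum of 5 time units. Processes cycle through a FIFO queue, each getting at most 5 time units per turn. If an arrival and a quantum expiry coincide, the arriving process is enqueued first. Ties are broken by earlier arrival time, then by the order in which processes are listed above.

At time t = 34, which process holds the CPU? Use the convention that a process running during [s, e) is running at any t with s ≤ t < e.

Timeline: | idle 0-1 | 104 1-6 | 102 6-11 | 101 11-16 | 103 16-21 | 104 21-24 | 102 24-29 | 101 29-33 | 103 33-36 | 102 36-38 |
Completion: 101=33  102=38  103=36  104=24

103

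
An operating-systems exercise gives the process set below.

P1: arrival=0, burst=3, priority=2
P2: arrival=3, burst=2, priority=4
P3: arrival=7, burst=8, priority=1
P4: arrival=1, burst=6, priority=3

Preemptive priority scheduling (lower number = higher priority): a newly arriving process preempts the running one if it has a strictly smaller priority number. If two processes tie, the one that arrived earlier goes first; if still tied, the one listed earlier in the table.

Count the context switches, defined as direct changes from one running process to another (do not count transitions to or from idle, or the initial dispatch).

4

Timeline: | P1 0-3 | P4 3-7 | P3 7-15 | P4 15-17 | P2 17-19 |
Completion: P1=3  P2=19  P3=15  P4=17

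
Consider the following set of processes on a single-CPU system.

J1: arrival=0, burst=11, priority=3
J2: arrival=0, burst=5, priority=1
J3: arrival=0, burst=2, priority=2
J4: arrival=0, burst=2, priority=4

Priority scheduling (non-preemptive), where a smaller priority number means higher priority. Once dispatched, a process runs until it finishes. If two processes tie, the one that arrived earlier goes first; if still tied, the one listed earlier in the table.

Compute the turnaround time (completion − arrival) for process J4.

Timeline: | J2 0-5 | J3 5-7 | J1 7-18 | J4 18-20 |
Completion: J1=18  J2=5  J3=7  J4=20
Turnaround (C−A): J1=18  J2=5  J3=7  J4=20
Turnaround(J4) = completion − arrival = 20 − 0 = 20

20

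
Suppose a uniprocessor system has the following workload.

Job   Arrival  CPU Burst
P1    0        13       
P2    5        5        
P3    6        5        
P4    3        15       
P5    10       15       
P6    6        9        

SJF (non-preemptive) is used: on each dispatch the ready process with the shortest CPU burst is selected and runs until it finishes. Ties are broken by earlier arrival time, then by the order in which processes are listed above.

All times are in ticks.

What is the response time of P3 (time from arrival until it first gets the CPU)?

12

Gantt: | P1 0-13 | P2 13-18 | P3 18-23 | P6 23-32 | P4 32-47 | P5 47-62 |
Completion: P1=13  P2=18  P3=23  P4=47  P5=62  P6=32
Response(P3) = first start − arrival = 18 − 6 = 12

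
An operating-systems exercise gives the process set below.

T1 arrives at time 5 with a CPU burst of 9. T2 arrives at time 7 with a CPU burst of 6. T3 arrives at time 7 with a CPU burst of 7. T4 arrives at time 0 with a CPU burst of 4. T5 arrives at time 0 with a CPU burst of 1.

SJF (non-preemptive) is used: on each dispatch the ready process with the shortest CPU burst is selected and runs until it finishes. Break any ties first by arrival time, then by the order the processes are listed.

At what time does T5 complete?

1

Schedule: | T5 0-1 | T4 1-5 | T1 5-14 | T2 14-20 | T3 20-27 |
Completion: T1=14  T2=20  T3=27  T4=5  T5=1
Turnaround (C−A): T1=9  T2=13  T3=20  T4=5  T5=1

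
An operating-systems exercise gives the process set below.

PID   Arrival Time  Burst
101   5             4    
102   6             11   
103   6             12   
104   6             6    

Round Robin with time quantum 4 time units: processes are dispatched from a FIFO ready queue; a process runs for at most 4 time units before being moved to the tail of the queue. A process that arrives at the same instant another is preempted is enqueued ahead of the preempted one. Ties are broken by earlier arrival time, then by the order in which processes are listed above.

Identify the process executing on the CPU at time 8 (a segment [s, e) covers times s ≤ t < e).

101

Gantt: | idle 0-5 | 101 5-9 | 102 9-13 | 103 13-17 | 104 17-21 | 102 21-25 | 103 25-29 | 104 29-31 | 102 31-34 | 103 34-38 |
Completion: 101=9  102=34  103=38  104=31
Turnaround (C−A): 101=4  102=28  103=32  104=25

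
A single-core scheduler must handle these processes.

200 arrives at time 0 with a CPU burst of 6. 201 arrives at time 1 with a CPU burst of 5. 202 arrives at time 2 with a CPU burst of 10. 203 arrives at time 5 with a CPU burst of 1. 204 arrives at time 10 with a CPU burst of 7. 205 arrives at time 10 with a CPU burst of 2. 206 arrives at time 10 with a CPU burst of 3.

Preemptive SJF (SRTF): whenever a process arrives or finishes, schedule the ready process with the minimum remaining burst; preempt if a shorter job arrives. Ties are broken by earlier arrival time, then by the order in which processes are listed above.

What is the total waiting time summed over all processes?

Timeline: | 200 0-6 | 203 6-7 | 201 7-12 | 205 12-14 | 206 14-17 | 204 17-24 | 202 24-34 |
Completion: 200=6  201=12  202=34  203=7  204=24  205=14  206=17
Turnaround (C−A): 200=6  201=11  202=32  203=2  204=14  205=4  206=7
Waiting = turnaround − burst: 200=0, 201=6, 202=22, 203=1, 204=7, 205=2, 206=4
Total waiting = 0 + 6 + 22 + 1 + 7 + 2 + 4 = 42

42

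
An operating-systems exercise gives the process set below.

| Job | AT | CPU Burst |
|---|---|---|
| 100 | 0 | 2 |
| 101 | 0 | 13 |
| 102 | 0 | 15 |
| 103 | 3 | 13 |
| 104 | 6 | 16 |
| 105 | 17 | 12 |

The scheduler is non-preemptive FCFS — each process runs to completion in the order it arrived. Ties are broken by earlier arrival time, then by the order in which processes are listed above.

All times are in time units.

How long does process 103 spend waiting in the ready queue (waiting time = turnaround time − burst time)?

Timeline: | 100 0-2 | 101 2-15 | 102 15-30 | 103 30-43 | 104 43-59 | 105 59-71 |
Completion: 100=2  101=15  102=30  103=43  104=59  105=71
Waiting(103) = turnaround − burst = 40 − 13 = 27

27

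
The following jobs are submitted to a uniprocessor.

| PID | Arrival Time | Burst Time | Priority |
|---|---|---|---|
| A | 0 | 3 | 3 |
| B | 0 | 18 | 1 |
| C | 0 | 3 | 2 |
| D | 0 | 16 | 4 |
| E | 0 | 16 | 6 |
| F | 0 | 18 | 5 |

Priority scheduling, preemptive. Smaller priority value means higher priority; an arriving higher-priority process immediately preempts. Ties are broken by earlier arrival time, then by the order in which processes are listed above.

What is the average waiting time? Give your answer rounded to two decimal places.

26.83

Timeline: | B 0-18 | C 18-21 | A 21-24 | D 24-40 | F 40-58 | E 58-74 |
Completion: A=24  B=18  C=21  D=40  E=74  F=58
Turnaround (C−A): A=24  B=18  C=21  D=40  E=74  F=58
Waiting times: A=21, B=0, C=18, D=24, E=58, F=40
Average waiting = (21+0+18+24+58+40) / 6 = 161/6 = 26.83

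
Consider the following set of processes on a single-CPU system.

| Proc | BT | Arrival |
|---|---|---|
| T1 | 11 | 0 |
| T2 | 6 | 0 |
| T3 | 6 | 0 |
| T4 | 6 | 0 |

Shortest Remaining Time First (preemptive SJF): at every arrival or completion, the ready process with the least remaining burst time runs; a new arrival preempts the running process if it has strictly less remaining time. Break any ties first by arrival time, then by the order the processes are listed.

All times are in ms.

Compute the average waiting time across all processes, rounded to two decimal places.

Timeline: | T2 0-6 | T3 6-12 | T4 12-18 | T1 18-29 |
Completion: T1=29  T2=6  T3=12  T4=18
Turnaround (C−A): T1=29  T2=6  T3=12  T4=18
Waiting times: T1=18, T2=0, T3=6, T4=12
Average waiting = (18+0+6+12) / 4 = 36/4 = 9.00

9.00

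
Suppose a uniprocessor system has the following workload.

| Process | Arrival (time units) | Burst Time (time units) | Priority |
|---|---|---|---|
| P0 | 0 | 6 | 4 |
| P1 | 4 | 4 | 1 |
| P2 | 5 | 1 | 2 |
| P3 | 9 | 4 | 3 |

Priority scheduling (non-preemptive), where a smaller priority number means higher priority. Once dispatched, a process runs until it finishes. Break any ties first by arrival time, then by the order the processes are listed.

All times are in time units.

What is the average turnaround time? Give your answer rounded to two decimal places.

Gantt: | P0 0-6 | P1 6-10 | P2 10-11 | P3 11-15 |
Completion: P0=6  P1=10  P2=11  P3=15
Turnaround (C−A): P0=6  P1=6  P2=6  P3=6
Turnaround times: P0=6, P1=6, P2=6, P3=6
Average turnaround = (6+6+6+6) / 4 = 24/4 = 6.00

6.00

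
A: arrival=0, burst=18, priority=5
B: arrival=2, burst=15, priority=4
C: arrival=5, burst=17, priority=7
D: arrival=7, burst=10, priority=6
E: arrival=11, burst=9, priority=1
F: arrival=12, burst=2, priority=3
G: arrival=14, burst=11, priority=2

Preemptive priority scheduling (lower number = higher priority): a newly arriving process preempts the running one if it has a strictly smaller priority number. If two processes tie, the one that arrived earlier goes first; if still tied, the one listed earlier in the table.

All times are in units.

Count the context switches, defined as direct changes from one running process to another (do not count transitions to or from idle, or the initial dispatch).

Schedule: | A 0-2 | B 2-11 | E 11-20 | G 20-31 | F 31-33 | B 33-39 | A 39-55 | D 55-65 | C 65-82 |
Completion: A=55  B=39  C=82  D=65  E=20  F=33  G=31
Turnaround (C−A): A=55  B=37  C=77  D=58  E=9  F=21  G=17

8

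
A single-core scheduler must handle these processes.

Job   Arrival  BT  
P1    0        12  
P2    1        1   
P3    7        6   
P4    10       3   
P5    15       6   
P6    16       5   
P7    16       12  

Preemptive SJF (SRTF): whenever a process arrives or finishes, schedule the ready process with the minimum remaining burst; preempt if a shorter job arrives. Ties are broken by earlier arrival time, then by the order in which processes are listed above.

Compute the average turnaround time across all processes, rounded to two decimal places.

13.14

Timeline: | P1 0-1 | P2 1-2 | P1 2-13 | P4 13-16 | P6 16-21 | P3 21-27 | P5 27-33 | P7 33-45 |
Completion: P1=13  P2=2  P3=27  P4=16  P5=33  P6=21  P7=45
Turnaround times: P1=13, P2=1, P3=20, P4=6, P5=18, P6=5, P7=29
Average turnaround = (13+1+20+6+18+5+29) / 7 = 92/7 = 13.14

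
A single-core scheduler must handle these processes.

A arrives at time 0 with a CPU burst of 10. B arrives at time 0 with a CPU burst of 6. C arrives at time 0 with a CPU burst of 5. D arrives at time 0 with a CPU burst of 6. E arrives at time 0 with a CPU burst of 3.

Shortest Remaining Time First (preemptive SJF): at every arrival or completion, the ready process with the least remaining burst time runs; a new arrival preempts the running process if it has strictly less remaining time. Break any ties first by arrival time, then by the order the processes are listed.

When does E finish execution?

Schedule: | E 0-3 | C 3-8 | B 8-14 | D 14-20 | A 20-30 |
Completion: A=30  B=14  C=8  D=20  E=3
Turnaround (C−A): A=30  B=14  C=8  D=20  E=3

3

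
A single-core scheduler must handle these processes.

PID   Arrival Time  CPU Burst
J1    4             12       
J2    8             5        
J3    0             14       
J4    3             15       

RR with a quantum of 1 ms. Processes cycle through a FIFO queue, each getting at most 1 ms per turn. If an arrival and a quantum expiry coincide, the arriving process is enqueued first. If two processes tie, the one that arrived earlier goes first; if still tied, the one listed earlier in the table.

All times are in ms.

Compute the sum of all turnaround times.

141

Gantt: | J3 0-3 | J4 3-4 | J3 4-5 | J1 5-6 | J4 6-7 | J3 7-8 | J1 8-9 | J4 9-10 | J2 10-11 | J3 11-12 | J1 12-13 | J4 13-14 | J2 14-15 | J3 15-16 | J1 16-17 | J4 17-18 | J2 18-19 | J3 19-20 | J1 20-21 | J4 21-22 | J2 22-23 | J3 23-24 | J1 24-25 | J4 25-26 | J2 26-27 | J3 27-28 | J1 28-29 | J4 29-30 | J3 30-31 | J1 31-32 | J4 32-33 | J3 33-34 | J1 34-35 | J4 35-36 | J3 36-37 | J1 37-38 | J4 38-39 | J3 39-40 | J1 40-41 | J4 41-42 | J1 42-43 | J4 43-46 |
Completion: J1=43  J2=27  J3=40  J4=46
Turnaround (C−A): J1=39  J2=19  J3=40  J4=43
Turnaround = completion − arrival: J1=39, J2=19, J3=40, J4=43
Total turnaround = 39 + 19 + 40 + 43 = 141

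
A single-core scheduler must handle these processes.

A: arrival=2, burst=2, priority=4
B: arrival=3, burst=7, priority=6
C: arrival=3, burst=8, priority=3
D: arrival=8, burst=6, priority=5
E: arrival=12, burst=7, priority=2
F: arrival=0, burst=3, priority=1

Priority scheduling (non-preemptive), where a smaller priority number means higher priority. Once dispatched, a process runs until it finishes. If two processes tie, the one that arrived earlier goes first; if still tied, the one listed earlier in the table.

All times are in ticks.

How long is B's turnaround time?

Timeline: | F 0-3 | C 3-11 | A 11-13 | E 13-20 | D 20-26 | B 26-33 |
Completion: A=13  B=33  C=11  D=26  E=20  F=3
Turnaround (C−A): A=11  B=30  C=8  D=18  E=8  F=3
Turnaround(B) = completion − arrival = 33 − 3 = 30

30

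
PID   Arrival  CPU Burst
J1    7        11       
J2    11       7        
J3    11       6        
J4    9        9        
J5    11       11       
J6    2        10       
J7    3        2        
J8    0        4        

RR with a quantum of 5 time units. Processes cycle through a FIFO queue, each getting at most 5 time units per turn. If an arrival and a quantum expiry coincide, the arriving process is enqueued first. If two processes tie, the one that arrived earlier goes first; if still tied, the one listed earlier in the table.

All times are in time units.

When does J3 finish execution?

53

Schedule: | J8 0-4 | J6 4-9 | J7 9-11 | J1 11-16 | J4 16-21 | J6 21-26 | J2 26-31 | J3 31-36 | J5 36-41 | J1 41-46 | J4 46-50 | J2 50-52 | J3 52-53 | J5 53-58 | J1 58-59 | J5 59-60 |
Completion: J1=59  J2=52  J3=53  J4=50  J5=60  J6=26  J7=11  J8=4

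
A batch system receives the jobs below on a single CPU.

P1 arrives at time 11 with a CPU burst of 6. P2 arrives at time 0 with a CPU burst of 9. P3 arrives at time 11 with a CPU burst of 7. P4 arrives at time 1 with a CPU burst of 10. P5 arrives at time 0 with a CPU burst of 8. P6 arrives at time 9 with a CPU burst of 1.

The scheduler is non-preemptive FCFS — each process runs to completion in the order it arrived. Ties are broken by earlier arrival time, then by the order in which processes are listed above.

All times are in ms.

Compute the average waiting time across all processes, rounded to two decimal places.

Gantt: | P2 0-9 | P5 9-17 | P4 17-27 | P6 27-28 | P1 28-34 | P3 34-41 |
Completion: P1=34  P2=9  P3=41  P4=27  P5=17  P6=28
Turnaround (C−A): P1=23  P2=9  P3=30  P4=26  P5=17  P6=19
Waiting times: P1=17, P2=0, P3=23, P4=16, P5=9, P6=18
Average waiting = (17+0+23+16+9+18) / 6 = 83/6 = 13.83

13.83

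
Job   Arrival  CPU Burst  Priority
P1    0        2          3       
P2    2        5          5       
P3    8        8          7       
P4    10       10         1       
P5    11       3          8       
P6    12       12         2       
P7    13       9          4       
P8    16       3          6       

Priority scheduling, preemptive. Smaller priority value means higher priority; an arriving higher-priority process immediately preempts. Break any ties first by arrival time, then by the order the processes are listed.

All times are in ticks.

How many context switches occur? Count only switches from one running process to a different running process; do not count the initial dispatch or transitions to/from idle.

Gantt: | P1 0-2 | P2 2-7 | idle 7-8 | P3 8-10 | P4 10-20 | P6 20-32 | P7 32-41 | P8 41-44 | P3 44-50 | P5 50-53 |
Completion: P1=2  P2=7  P3=50  P4=20  P5=53  P6=32  P7=41  P8=44
Turnaround (C−A): P1=2  P2=5  P3=42  P4=10  P5=42  P6=20  P7=28  P8=28

7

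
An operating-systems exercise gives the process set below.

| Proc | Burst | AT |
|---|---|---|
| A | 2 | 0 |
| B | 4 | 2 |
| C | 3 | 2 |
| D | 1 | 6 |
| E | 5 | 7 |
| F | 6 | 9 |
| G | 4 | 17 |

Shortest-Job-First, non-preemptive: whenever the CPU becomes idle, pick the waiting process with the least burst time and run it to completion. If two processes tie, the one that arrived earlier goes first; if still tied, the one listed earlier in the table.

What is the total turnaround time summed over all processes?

44

Schedule: | A 0-2 | C 2-5 | B 5-9 | D 9-10 | E 10-15 | F 15-21 | G 21-25 |
Completion: A=2  B=9  C=5  D=10  E=15  F=21  G=25
Turnaround (C−A): A=2  B=7  C=3  D=4  E=8  F=12  G=8
Turnaround = completion − arrival: A=2, B=7, C=3, D=4, E=8, F=12, G=8
Total turnaround = 2 + 7 + 3 + 4 + 8 + 12 + 8 = 44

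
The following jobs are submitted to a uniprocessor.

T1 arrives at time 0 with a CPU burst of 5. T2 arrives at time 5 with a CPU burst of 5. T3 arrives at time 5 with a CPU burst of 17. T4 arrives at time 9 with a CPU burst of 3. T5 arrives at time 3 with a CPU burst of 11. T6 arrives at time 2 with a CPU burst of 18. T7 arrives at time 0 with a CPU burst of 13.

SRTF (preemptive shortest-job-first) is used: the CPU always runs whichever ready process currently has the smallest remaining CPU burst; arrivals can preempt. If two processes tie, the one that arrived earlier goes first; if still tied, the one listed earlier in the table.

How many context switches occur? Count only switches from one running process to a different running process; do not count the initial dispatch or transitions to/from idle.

6

Timeline: | T1 0-5 | T2 5-10 | T4 10-13 | T5 13-24 | T7 24-37 | T3 37-54 | T6 54-72 |
Completion: T1=5  T2=10  T3=54  T4=13  T5=24  T6=72  T7=37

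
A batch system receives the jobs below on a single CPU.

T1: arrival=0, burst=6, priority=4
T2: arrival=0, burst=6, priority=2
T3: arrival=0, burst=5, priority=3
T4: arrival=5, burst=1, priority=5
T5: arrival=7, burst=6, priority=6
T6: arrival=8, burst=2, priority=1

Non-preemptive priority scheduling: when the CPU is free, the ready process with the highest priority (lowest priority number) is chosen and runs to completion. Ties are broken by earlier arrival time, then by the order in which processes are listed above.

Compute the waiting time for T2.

0

Gantt: | T2 0-6 | T3 6-11 | T6 11-13 | T1 13-19 | T4 19-20 | T5 20-26 |
Completion: T1=19  T2=6  T3=11  T4=20  T5=26  T6=13
Turnaround (C−A): T1=19  T2=6  T3=11  T4=15  T5=19  T6=5
Waiting(T2) = turnaround − burst = 6 − 6 = 0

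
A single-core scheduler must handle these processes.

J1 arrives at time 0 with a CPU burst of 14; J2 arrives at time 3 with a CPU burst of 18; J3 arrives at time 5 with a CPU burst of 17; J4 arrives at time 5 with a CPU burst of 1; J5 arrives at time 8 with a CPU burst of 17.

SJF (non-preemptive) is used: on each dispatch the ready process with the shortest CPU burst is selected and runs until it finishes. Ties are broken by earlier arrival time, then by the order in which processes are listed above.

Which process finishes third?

J3

Timeline: | J1 0-14 | J4 14-15 | J3 15-32 | J5 32-49 | J2 49-67 |
Completion: J1=14  J2=67  J3=32  J4=15  J5=49
Turnaround (C−A): J1=14  J2=64  J3=27  J4=10  J5=41
Finish order: J1 → J4 → J3 → J5 → J2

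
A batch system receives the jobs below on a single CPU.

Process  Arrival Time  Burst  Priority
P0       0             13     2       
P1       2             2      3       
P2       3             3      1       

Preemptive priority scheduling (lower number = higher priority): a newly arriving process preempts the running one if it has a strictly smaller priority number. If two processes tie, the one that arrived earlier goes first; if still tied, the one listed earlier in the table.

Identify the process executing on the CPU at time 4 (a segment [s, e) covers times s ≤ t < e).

Gantt: | P0 0-3 | P2 3-6 | P0 6-16 | P1 16-18 |
Completion: P0=16  P1=18  P2=6

P2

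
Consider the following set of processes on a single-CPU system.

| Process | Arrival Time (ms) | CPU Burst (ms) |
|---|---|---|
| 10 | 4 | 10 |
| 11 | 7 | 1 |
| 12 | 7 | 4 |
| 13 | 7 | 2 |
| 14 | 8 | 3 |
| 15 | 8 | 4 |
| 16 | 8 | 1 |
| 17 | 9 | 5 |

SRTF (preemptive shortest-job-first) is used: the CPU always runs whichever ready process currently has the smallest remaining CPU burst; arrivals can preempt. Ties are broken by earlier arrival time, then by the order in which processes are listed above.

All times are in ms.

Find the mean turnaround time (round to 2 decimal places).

10.63

Gantt: | idle 0-4 | 10 4-7 | 11 7-8 | 16 8-9 | 13 9-11 | 14 11-14 | 12 14-18 | 15 18-22 | 17 22-27 | 10 27-34 |
Completion: 10=34  11=8  12=18  13=11  14=14  15=22  16=9  17=27
Turnaround times: 10=30, 11=1, 12=11, 13=4, 14=6, 15=14, 16=1, 17=18
Average turnaround = (30+1+11+4+6+14+1+18) / 8 = 85/8 = 10.63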